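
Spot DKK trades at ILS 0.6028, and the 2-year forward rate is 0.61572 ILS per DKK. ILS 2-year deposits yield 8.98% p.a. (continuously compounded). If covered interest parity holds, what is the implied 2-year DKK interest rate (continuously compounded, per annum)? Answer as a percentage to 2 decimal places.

T = 2 years.
By CIP, F/S equals the ILS-to-DKK growth ratio: 0.61572/0.6028 = 1.0214333.
The ILS side grows by e^(0.0898×2) = 1.1967386.
So the DKK growth factor = 1.1716268.
r = ln(1.1716268)/2 = 0.079197 → 7.92%.

7.92%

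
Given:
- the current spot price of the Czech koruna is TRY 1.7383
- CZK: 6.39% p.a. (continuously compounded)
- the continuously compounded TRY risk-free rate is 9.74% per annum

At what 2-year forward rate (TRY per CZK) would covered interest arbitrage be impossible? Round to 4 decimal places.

T = 2 years.
TRY accumulates by e^(0.0974×2) = 1.2150679.
CZK accumulates by e^(0.0639×2) = 1.1363257.
Forward (TRY per CZK) = 1.7383 × 1.2150679 / 1.1363257 = 1.858756.

1.8588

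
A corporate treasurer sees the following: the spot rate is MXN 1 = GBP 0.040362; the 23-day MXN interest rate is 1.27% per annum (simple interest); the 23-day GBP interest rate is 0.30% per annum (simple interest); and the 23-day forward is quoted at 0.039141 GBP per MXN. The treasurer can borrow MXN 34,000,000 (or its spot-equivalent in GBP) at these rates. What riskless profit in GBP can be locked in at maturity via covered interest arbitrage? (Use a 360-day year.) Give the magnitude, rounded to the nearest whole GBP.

T = 23/360 years.
Invest the MXN and cover forward: 34,000,000 × 1.000811389 × 0.039141 = GBP 1,331,873.79.
Convert at spot and invest in GBP: 34,000,000 × 0.040362 × 1.000191667 = GBP 1,372,571.03.
The quoted forward undervalues MXN, so borrow MXN, convert to GBP at spot, deposit the GBP at 0.30%, and buy MXN forward at 0.039141 to cover the loan.
Arbitrage profit = |1,331,873.79 − 1,372,571.03| = GBP 40,697.

GBP 40,697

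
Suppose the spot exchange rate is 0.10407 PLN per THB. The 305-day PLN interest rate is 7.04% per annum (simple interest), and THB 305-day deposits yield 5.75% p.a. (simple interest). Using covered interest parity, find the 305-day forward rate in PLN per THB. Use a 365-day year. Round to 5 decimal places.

0.10514

T = 305/365 years.
PLN growth factor: 1 + 0.0704×305/365 = 1.0588274.
THB growth factor: 1 + 0.0575×305/365 = 1.0480479.
Forward (PLN per THB) = 0.10407 × 1.0588274 / 1.0480479 = 0.1051404.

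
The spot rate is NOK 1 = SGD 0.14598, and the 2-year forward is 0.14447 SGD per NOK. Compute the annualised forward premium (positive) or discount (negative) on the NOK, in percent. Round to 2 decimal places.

-0.52%

T = 2 years.
NOK trades forward at -1.03439% vs spot over the period.
Per annum: -0.0103439 / 2 = -0.005172 = -0.52%.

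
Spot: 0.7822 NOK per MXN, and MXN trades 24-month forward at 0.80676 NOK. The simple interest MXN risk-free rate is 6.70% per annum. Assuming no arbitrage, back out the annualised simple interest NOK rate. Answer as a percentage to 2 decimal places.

T = 2 years.
F/S = 0.80676/0.7822 = 1.0313986 = (growth of NOK) / (growth of MXN).
The MXN side grows by 1 + 0.0670×2 = 1.134000.
That pins the NOK growth at 1.169606.
(1.169606 − 1)/T = 0.084803, i.e. 8.48%.

8.48%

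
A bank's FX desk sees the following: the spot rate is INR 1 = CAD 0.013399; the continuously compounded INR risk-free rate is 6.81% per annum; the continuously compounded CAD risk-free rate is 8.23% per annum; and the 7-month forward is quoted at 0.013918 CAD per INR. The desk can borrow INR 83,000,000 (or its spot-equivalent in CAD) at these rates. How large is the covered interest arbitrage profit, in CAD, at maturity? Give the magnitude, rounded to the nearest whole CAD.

CAD 35,198

T = 7/12 years.
Keep in INR, deliver into the forward: 83,000,000·1.040524591·0.013918 = CAD 1,202,007.76.
Swap to CAD now, deposit: 83,000,000·0.013399·1.049179398 = CAD 1,166,810.24.
The quoted forward overvalues INR, so borrow CAD, buy INR at spot, deposit the INR at 6.81%, and sell the proceeds forward at 0.013918.
Profit = 1,202,007.76 − 1,166,810.24 = CAD 35,198.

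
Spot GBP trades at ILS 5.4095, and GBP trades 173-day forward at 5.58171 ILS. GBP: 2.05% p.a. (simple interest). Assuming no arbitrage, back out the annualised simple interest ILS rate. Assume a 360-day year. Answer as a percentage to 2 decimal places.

T = 173/360 years.
F/S = 5.58171/5.4095 = 1.0318347 = (growth of ILS) / (growth of GBP).
The GBP side grows by 1 + 0.0205×173/360 = 1.0098514.
Hence g_ILS = 1.0419997.
(1.0419997 − 1)/T = 0.087398, i.e. 8.74%.

8.74%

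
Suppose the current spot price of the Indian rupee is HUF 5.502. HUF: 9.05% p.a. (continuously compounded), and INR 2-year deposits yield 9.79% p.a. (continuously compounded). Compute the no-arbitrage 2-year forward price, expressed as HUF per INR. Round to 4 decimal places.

5.4212

T = 2 years.
HUF accumulates by e^(0.0905×2) = 1.1984152.
INR accumulates by e^(0.0979×2) = 1.2162836.
Forward (HUF per INR) = 5.502 × 1.1984152 / 1.2162836 = 5.421170.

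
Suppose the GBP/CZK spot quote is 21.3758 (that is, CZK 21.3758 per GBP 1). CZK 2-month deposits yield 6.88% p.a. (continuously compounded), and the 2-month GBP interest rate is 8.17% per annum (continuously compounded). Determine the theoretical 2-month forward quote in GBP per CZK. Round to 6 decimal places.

0.046883

T = 2/12 years.
CZK accumulates by e^(0.0688×2/12) = 1.0115327.
Growth of 1 GBP over T: e^(0.0817×2/12) = 1.0137098.
So F = 21.3758 × 1.0115327 / 1.0137098 = 21.32989 (CZK/GBP).
Quoted the other way: 1/21.32989 = 0.046883 GBP per CZK.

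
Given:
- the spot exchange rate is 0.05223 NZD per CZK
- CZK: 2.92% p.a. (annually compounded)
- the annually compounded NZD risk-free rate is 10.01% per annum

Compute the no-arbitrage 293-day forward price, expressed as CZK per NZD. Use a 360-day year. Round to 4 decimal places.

18.1356

T = 293/360 years.
NZD growth factor: (1 + 0.1001)^(293/360) = 1.08073988.
Growth of 1 CZK over T: (1 + 0.0292)^(293/360) = 1.02370171.
CIP: F = S · (grow NZD)/(grow CZK) = 0.05223 × 1.08073988/1.02370171 = 0.055140129 NZD per CZK.
Quoted the other way: 1/0.055140129 = 18.1356 CZK per NZD.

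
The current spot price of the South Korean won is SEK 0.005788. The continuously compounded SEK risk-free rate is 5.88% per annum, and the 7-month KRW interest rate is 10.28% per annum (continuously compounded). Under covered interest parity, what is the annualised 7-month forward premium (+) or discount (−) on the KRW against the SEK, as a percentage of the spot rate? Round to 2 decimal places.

-4.34%

T = 7/12 years.
No-arbitrage forward: 0.005788 × 1.034895 / 1.0618012 = 0.005641331 SEK/KRW.
(F − S)/S ÷ T = (0.005641331 − 0.005788)/0.005788/(7/12) = -0.043440 → -4.34%.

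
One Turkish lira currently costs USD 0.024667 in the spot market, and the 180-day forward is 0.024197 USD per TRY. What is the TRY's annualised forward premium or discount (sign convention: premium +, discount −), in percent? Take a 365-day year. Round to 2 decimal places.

-3.86%

T = 180/365 years.
(F − S)/S = (0.024197 − 0.024667)/0.024667 = -0.0190538.
Annualise by dividing by T: -0.0190538 / (180/365) = -0.038637 → -3.86%.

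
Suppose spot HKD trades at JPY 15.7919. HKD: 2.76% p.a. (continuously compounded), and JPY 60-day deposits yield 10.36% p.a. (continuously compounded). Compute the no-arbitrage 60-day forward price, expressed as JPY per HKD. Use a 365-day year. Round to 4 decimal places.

15.9904

T = 60/365 years.
Growth of 1 JPY over T: e^(0.1036×60/365) = 1.01717598.
Growth of 1 HKD over T: e^(0.0276×60/365) = 1.00454729.
Forward (JPY per HKD) = 15.7919 × 1.01717598 / 1.00454729 = 15.990428.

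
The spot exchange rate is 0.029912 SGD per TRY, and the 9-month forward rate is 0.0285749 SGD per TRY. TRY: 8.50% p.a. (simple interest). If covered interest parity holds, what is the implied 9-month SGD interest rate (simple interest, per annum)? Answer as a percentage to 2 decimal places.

T = 9/12 years.
CIP gives F = S · g_SGD/g_TRY, so g_SGD/g_TRY = 0.0285749/0.029912 = 0.9552989.
The TRY side grows by 1 + 0.0850×9/12 = 1.063750.
Hence g_SGD = 1.0161992.
(1.0161992 − 1)/T = 0.021599, i.e. 2.16%.

2.16%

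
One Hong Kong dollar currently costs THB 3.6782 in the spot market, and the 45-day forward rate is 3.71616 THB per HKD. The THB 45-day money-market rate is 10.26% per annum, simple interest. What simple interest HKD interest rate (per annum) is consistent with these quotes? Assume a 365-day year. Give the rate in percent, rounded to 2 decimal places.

1.87%

T = 45/365 years.
F/S = 3.71616/3.6782 = 1.0103203 = (growth of THB) / (growth of HKD).
THB growth factor: 1 + 0.1026×45/365 = 1.0126493.
That pins the HKD growth at 1.0023052.
r = (1.0023052 − 1)/(45/365) = 0.018698 → 1.87%.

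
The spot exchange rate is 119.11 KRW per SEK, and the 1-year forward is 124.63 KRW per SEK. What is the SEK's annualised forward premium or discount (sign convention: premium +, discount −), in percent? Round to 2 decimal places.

T = 1 year.
(F − S)/S = (124.63 − 119.11)/119.11 = 0.0463437.
Annualise by dividing by T: 0.0463437 / 1 = 0.046344 → 4.63%.

+4.63%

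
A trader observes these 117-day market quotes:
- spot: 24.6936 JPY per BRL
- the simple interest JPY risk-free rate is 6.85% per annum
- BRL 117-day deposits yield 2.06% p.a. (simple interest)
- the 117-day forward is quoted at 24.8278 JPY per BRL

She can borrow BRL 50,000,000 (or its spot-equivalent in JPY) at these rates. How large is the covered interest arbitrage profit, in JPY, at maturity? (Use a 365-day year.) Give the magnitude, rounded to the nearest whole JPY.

T = 117/365 years.
Invest the BRL and cover forward: 50,000,000 × 1.006603287671 × 24.8278 = JPY 1,249,587,255.28.
Convert at spot and invest in JPY: 50,000,000 × 24.6936 × 1.021957534247 = JPY 1,261,790,528.38.
The quoted forward undervalues BRL, so borrow BRL, convert to JPY at spot, deposit the JPY at 6.85%, and buy BRL forward at 24.8278 to cover the loan.
Arbitrage profit = |1,249,587,255.28 − 1,261,790,528.38| = JPY 12,203,273.

JPY 12,203,273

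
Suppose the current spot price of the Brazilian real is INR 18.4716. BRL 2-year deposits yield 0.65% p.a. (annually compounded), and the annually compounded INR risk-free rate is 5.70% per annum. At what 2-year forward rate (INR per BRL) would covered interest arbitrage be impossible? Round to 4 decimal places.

T = 2 years.
INR accumulates by (1 + 0.0570)^2 = 1.117249.
BRL accumulates by (1 + 0.0065)^2 = 1.01304225.
Forward (INR per BRL) = 18.4716 × 1.117249 / 1.01304225 = 20.371684.

20.3717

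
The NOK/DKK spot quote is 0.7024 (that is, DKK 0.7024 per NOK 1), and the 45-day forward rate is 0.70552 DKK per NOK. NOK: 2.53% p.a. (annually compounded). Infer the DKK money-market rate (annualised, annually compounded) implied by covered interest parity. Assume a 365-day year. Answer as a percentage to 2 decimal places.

6.28%

T = 45/365 years.
By CIP, F/S equals the DKK-to-NOK growth ratio: 0.70552/0.7024 = 1.0044419.
The NOK side grows by (1 + 0.0253)^(45/365) = 1.0030851.
That pins the DKK growth at 1.0075407.
Annualise: 1.0075407^(365/45) − 1 = 0.062829 = 6.28%.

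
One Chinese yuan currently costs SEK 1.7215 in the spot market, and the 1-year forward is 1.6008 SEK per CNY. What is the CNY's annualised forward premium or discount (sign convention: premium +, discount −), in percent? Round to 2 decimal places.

T = 1 year.
CNY trades forward at -7.01133% vs spot over the period.
Annualise by dividing by T: -0.0701133 / 1 = -0.070113 → -7.01%.

-7.01%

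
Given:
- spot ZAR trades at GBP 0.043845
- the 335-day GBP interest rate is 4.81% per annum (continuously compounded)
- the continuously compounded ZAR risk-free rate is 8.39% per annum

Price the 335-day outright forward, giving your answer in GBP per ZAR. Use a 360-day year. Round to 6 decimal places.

T = 335/360 years.
Growth of 1 GBP over T: e^(0.0481×335/360) = 1.0457766.
Growth of 1 ZAR over T: e^(0.0839×335/360) = 1.0812022.
Forward (GBP per ZAR) = 0.043845 × 1.0457766 / 1.0812022 = 0.04240842.

0.042408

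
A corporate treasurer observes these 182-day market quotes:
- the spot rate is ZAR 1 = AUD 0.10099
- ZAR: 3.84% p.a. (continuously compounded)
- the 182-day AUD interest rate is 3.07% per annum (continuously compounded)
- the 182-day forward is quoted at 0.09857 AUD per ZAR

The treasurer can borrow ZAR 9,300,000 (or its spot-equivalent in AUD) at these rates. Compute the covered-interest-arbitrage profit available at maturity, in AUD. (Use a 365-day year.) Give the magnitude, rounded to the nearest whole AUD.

AUD 19,272

T = 182/365 years.
Invest the ZAR and cover forward: 9,300,000 × 1.01933188 × 0.09857 = AUD 934,422.55.
Convert at spot and invest in AUD: 9,300,000 × 0.10099 × 1.01542571 = AUD 953,694.93.
The quoted forward undervalues ZAR, so borrow ZAR, convert to AUD at spot, deposit the AUD at 3.07%, and buy ZAR forward at 0.09857 to cover the loan.
Arbitrage profit = |934,422.55 − 953,694.93| = AUD 19,272.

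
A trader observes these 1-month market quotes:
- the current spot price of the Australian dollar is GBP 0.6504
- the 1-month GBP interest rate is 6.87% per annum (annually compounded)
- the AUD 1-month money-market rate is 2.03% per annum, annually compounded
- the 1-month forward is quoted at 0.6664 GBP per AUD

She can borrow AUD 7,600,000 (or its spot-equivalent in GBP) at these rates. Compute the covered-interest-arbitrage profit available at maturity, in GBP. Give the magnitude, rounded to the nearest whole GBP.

T = 1/12 years.
Invest the AUD and cover forward: 7,600,000 × 1.001676128 × 0.6664 = GBP 5,073,128.98.
Convert at spot and invest in GBP: 7,600,000 × 0.6504 × 1.00555227 = GBP 4,970,485.09.
The quoted forward overvalues AUD, so borrow GBP, buy AUD at spot, deposit the AUD at 2.03%, and sell the proceeds forward at 0.6664.
The gap between the two covered legs is GBP 102,644.

GBP 102,644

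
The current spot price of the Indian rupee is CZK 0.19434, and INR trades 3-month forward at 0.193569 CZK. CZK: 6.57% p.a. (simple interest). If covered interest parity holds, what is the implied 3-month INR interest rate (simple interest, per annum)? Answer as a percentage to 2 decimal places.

8.19%

T = 3/12 years.
F/S = 0.193569/0.19434 = 0.9960327 = (growth of CZK) / (growth of INR).
The CZK side grows by 1 + 0.0657×3/12 = 1.016425.
So the INR growth factor = 1.0204735.
r = (1.0204735 − 1)/(3/12) = 0.081894 → 8.19%.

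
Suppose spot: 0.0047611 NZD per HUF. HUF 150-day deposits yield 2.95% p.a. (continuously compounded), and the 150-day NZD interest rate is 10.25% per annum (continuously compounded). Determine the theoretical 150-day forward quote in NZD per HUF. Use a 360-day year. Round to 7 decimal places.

T = 150/360 years.
NZD accumulates by e^(0.1025×150/360) = 1.0436335.
HUF growth factor: e^(0.0295×150/360) = 1.0123675.
Forward (NZD per HUF) = 0.0047611 × 1.0436335 / 1.0123675 = 0.004908142.

0.0049081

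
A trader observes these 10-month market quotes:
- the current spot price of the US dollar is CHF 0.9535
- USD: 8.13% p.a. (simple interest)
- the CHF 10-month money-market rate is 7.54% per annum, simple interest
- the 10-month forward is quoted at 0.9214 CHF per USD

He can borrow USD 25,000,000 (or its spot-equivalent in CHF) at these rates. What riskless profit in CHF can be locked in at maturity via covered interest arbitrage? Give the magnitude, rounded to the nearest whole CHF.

CHF 739,668

T = 10/12 years.
Route A — deposit USD, sell forward: 25,000,000 × 1.067750 × 0.9214 = CHF 24,595,621.25.
Route B — convert at spot, deposit CHF: 25,000,000 × 0.9535 × 1.0628333333 = CHF 25,335,289.58.
The quoted forward undervalues USD, so borrow USD, convert to CHF at spot, deposit the CHF at 7.54%, and buy USD forward at 0.9214 to cover the loan.
Profit = 25,335,289.58 − 24,595,621.25 = CHF 739,668.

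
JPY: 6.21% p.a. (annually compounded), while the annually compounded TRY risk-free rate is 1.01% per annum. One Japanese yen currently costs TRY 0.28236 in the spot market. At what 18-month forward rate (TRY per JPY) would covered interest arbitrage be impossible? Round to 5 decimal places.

T = 18/12 years.
TRY accumulates by (1 + 0.0101)^(18/12) = 1.0151882.
Growth of 1 JPY over T: (1 + 0.0621)^(18/12) = 1.0945815.
Forward (TRY per JPY) = 0.28236 × 1.0151882 / 1.0945815 = 0.2618796.

0.26188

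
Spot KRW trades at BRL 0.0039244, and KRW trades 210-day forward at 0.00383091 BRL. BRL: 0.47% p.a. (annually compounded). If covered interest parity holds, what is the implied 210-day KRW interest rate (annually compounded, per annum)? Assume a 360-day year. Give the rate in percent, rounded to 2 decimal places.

4.71%

T = 210/360 years.
CIP gives F = S · g_BRL/g_KRW, so g_BRL/g_KRW = 0.00383091/0.0039244 = 0.9761773.
BRL growth factor: (1 + 0.0047)^(210/360) = 1.002739.
That pins the KRW growth at 1.0272099.
Annualise: 1.0272099^(360/210) − 1 = 0.047098 = 4.71%.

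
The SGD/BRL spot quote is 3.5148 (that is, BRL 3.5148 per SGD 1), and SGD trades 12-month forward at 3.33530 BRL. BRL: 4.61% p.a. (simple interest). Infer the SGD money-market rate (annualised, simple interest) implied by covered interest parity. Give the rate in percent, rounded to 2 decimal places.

T = 1 year.
F/S = 3.3353/3.5148 = 0.9489302 = (growth of BRL) / (growth of SGD).
BRL growth factor: 1 + 0.0461×1 = 1.046100.
That pins the SGD growth at 1.1023993.
(1.1023993 − 1)/T = 0.102399, i.e. 10.24%.

10.24%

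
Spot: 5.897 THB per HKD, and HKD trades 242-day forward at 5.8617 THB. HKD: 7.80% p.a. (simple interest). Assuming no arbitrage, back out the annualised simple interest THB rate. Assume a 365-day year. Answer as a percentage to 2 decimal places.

T = 242/365 years.
F/S = 5.8617/5.897 = 0.9940139 = (growth of THB) / (growth of HKD).
HKD growth factor: 1 + 0.0780×242/365 = 1.0517151.
So the THB growth factor = 1.0454194.
r = (1.0454194 − 1)/(242/365) = 0.068504 → 6.85%.

6.85%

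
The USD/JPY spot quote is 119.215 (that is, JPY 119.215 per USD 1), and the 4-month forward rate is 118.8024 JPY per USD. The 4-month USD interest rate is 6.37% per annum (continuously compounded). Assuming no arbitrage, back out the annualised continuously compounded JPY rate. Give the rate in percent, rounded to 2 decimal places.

T = 4/12 years.
F/S = 118.8024/119.215 = 0.9965390 = (growth of JPY) / (growth of USD).
USD growth factor: e^(0.0637×4/12) = 1.0214604.
Hence g_JPY = 1.0179251.
r = ln(1.0179251)/(4/12) = 0.053299 → 5.33%.

5.33%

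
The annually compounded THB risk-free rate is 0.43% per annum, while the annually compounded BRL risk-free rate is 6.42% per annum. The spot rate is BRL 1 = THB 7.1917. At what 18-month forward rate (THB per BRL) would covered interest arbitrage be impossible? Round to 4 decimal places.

6.5931

T = 18/12 years.
THB growth factor: (1 + 0.0043)^(18/12) = 1.0064569.
Growth of 1 BRL over T: (1 + 0.0642)^(18/12) = 1.0978295.
Forward (THB per BRL) = 7.1917 × 1.0064569 / 1.0978295 = 6.593133.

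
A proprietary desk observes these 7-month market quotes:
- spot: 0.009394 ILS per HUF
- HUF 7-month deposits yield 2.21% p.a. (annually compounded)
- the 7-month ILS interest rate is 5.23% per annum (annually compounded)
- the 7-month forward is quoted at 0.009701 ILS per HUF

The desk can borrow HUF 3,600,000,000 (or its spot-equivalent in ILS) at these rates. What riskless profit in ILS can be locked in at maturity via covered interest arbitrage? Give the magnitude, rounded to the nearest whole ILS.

ILS 532,601

T = 7/12 years.
Keep in HUF, deliver into the forward: 3,600,000,000·1.0128329226·0.009701 = ILS 35,371,771.86.
Swap to ILS now, deposit: 3,600,000,000·0.009394·1.0301838788 = ILS 34,839,170.49.
The quoted forward overvalues HUF, so borrow ILS, buy HUF at spot, deposit the HUF at 2.21%, and sell the proceeds forward at 0.009701.
Arbitrage profit = |35,371,771.86 − 34,839,170.49| = ILS 532,601.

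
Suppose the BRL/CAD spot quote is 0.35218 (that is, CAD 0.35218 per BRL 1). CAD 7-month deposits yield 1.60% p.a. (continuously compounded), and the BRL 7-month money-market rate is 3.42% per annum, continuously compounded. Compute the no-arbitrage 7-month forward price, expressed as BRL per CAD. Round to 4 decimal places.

T = 7/12 years.
CAD growth factor: e^(0.0160×7/12) = 1.009377.
BRL accumulates by e^(0.0342×7/12) = 1.0201503.
So F = 0.35218 × 1.009377 / 1.0201503 = 0.3484608 (CAD/BRL).
Quoted the other way: 1/0.3484608 = 2.8698 BRL per CAD.

2.8698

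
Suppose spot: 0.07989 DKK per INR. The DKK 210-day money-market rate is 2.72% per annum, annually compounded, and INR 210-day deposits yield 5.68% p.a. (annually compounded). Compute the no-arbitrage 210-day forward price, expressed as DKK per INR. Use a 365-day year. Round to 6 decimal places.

T = 210/365 years.
Growth of 1 DKK over T: (1 + 0.0272)^(210/365) = 1.0155601.
INR growth factor: (1 + 0.0568)^(210/365) = 1.0322956.
Forward (DKK per INR) = 0.07989 × 1.0155601 / 1.0322956 = 0.07859483.

0.078595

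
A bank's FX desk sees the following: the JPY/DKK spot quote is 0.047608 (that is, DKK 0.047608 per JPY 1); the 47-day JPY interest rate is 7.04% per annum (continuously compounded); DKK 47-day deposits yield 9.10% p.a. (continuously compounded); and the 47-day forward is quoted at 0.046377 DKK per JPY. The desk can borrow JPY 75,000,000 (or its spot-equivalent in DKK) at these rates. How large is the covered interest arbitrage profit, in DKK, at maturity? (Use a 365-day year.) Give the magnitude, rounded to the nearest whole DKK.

T = 47/365 years.
Route A — deposit JPY, sell forward: 75,000,000 × 1.009106419 × 0.046377 = DKK 3,509,949.63.
Route B — convert at spot, deposit DKK: 75,000,000 × 0.047608 × 1.011786731 = DKK 3,612,685.70.
The quoted forward undervalues JPY, so borrow JPY, convert to DKK at spot, deposit the DKK at 9.10%, and buy JPY forward at 0.046377 to cover the loan.
Profit = 3,612,685.70 − 3,509,949.63 = DKK 102,736.

DKK 102,736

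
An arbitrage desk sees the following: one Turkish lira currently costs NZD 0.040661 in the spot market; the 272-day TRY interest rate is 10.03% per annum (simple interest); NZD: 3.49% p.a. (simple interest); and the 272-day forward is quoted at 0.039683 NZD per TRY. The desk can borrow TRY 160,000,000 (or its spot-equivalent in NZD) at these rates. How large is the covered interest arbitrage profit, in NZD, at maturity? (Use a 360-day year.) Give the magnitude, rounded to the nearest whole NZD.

T = 272/360 years.
Route A — deposit TRY, sell forward: 160,000,000 × 1.075782222 × 0.039683 = NZD 6,830,442.55.
Route B — convert at spot, deposit NZD: 160,000,000 × 0.040661 × 1.026368889 = NZD 6,677,309.66.
The quoted forward overvalues TRY, so borrow NZD, buy TRY at spot, deposit the TRY at 10.03%, and sell the proceeds forward at 0.039683.
Arbitrage profit = |6,830,442.55 − 6,677,309.66| = NZD 153,133.

NZD 153,133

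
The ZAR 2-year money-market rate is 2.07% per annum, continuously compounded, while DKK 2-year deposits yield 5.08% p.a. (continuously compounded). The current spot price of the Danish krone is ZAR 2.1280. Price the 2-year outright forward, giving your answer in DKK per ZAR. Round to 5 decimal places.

T = 2 years.
ZAR growth factor: e^(0.0207×2) = 1.0422689.
DKK accumulates by e^(0.0508×2) = 1.1069406.
So F = 2.128 × 1.0422689 / 1.1069406 = 2.003674 (ZAR/DKK).
Quoted the other way: 1/2.003674 = 0.49908 DKK per ZAR.

0.49908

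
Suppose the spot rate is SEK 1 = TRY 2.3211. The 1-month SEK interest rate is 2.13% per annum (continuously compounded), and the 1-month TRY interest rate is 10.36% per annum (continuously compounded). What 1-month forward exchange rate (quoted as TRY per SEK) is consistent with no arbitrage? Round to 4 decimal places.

T = 1/12 years.
Growth of 1 TRY over T: e^(0.1036×1/12) = 1.0086707.
Growth of 1 SEK over T: e^(0.0213×1/12) = 1.0017766.
CIP: F = S · (grow TRY)/(grow SEK) = 2.3211 × 1.0086707/1.0017766 = 2.337074 TRY per SEK.

2.3371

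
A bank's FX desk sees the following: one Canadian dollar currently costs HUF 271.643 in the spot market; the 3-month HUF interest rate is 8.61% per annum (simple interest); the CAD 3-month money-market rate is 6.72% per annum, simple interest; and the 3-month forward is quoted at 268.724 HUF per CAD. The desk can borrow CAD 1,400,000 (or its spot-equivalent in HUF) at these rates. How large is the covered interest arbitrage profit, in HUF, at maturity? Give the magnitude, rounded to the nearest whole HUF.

T = 3/12 years.
Invest the CAD and cover forward: 1,400,000 × 1.016800 × 268.724 = HUF 382,533,988.48.
Convert at spot and invest in HUF: 1,400,000 × 271.643 × 1.021525 = HUF 388,486,161.81.
The quoted forward undervalues CAD, so borrow CAD, convert to HUF at spot, deposit the HUF at 8.61%, and buy CAD forward at 268.724 to cover the loan.
Arbitrage profit = |382,533,988.48 − 388,486,161.81| = HUF 5,952,173.

HUF 5,952,173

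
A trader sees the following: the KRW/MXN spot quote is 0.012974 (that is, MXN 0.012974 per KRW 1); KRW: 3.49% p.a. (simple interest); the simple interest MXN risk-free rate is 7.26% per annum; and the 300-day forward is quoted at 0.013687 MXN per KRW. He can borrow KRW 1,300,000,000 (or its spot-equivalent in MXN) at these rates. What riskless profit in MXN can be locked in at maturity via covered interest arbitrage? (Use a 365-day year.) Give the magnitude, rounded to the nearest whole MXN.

MXN 430,867

T = 300/365 years.
Keep in KRW, deliver into the forward: 1,300,000,000·1.0286849315·0.013687 = MXN 18,303,493.85.
Swap to MXN now, deposit: 1,300,000,000·0.012974·1.0596712329 = MXN 17,872,626.95.
The quoted forward overvalues KRW, so borrow MXN, buy KRW at spot, deposit the KRW at 3.49%, and sell the proceeds forward at 0.013687.
The gap between the two covered legs is MXN 430,867.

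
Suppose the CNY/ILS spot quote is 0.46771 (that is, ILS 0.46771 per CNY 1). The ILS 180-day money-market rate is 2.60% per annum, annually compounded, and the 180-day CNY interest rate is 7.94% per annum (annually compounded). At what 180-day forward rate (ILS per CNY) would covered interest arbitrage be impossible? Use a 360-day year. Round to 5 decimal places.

T = 180/360 years.
Growth of 1 ILS over T: (1 + 0.0260)^(180/360) = 1.0129166.
CNY accumulates by (1 + 0.0794)^(180/360) = 1.0389418.
So F = 0.46771 × 1.0129166 / 1.0389418 = 0.4559940 (ILS/CNY).

0.45599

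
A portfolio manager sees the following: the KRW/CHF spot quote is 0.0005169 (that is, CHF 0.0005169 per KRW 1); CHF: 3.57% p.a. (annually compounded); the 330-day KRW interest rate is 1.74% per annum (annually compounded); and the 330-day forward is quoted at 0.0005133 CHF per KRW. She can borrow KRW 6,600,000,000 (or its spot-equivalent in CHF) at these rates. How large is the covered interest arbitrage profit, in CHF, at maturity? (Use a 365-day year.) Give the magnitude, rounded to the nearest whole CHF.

CHF 80,437

T = 330/365 years.
Invest the KRW and cover forward: 6,600,000,000 × 1.015718466 × 0.0005133 = CHF 3,441,030.70.
Convert at spot and invest in CHF: 6,600,000,000 × 0.0005169 × 1.032222173 = CHF 3,521,467.23.
The quoted forward undervalues KRW, so borrow KRW, convert to CHF at spot, deposit the CHF at 3.57%, and buy KRW forward at 0.0005133 to cover the loan.
Arbitrage profit = |3,441,030.70 − 3,521,467.23| = CHF 80,437.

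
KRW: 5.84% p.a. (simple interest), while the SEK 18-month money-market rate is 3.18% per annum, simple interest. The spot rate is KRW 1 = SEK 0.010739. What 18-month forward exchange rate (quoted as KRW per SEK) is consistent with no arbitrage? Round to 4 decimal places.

T = 18/12 years.
SEK accumulates by 1 + 0.0318×18/12 = 1.047700.
KRW accumulates by 1 + 0.0584×18/12 = 1.087600.
Forward (SEK per KRW) = 0.010739 × 1.047700 / 1.087600 = 0.010345026.
Quoted the other way: 1/0.010345026 = 96.6648 KRW per SEK.

96.6648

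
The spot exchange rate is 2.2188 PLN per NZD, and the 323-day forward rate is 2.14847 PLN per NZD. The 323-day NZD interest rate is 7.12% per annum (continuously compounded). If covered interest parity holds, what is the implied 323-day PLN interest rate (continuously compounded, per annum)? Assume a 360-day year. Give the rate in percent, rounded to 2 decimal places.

3.53%

T = 323/360 years.
By CIP, F/S equals the PLN-to-NZD growth ratio: 2.14847/2.2188 = 0.9683027.
The NZD side grows by e^(0.0712×323/360) = 1.0659668.
That pins the PLN growth at 1.0321785.
r = ln(1.0321785)/(323/360) = 0.035300 → 3.53%.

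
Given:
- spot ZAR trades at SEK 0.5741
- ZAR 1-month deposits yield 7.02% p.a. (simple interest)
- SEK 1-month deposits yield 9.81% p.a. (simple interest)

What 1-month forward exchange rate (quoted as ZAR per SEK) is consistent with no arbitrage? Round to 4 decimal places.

1.7378

T = 1/12 years.
Growth of 1 SEK over T: 1 + 0.0981×1/12 = 1.008175.
ZAR accumulates by 1 + 0.0702×1/12 = 1.005850.
So F = 0.5741 × 1.008175 / 1.005850 = 0.5754270 (SEK/ZAR).
Quoted the other way: 1/0.5754270 = 1.7378 ZAR per SEK.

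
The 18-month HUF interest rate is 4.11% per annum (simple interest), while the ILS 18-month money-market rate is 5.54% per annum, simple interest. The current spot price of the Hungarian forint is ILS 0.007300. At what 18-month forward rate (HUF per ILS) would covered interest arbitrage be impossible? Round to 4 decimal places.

T = 18/12 years.
ILS growth factor: 1 + 0.0554×18/12 = 1.083100.
HUF accumulates by 1 + 0.0411×18/12 = 1.061650.
So F = 0.0073 × 1.083100 / 1.061650 = 0.00744749211 (ILS/HUF).
Invert for HUF per ILS: 1 / 0.00744749211 = 134.2734.

134.2734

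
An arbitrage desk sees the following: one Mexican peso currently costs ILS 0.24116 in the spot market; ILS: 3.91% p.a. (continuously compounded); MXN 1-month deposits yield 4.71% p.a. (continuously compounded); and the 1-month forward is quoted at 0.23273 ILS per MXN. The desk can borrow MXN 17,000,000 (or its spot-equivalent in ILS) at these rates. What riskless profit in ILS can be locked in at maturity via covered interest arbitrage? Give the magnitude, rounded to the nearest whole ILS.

T = 1/12 years.
Invest the MXN and cover forward: 17,000,000 × 1.003932713 × 0.23273 = ILS 3,971,969.43.
Convert at spot and invest in ILS: 17,000,000 × 0.24116 × 1.003263647 = ILS 4,113,100.04.
The quoted forward undervalues MXN, so borrow MXN, convert to ILS at spot, deposit the ILS at 3.91%, and buy MXN forward at 0.23273 to cover the loan.
Profit = 4,113,100.04 − 3,971,969.43 = ILS 141,131.

ILS 141,131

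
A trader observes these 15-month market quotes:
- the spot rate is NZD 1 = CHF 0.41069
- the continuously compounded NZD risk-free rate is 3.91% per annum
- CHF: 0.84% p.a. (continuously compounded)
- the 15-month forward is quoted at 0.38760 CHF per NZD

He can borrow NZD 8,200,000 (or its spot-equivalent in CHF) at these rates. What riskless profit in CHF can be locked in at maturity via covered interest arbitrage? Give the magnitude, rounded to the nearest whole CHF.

CHF 65,686

T = 15/12 years.
Route A — deposit NZD, sell forward: 8,200,000 × 1.050089081 × 0.38760 = CHF 3,337,519.13.
Route B — convert at spot, deposit CHF: 8,200,000 × 0.41069 × 1.010555318 = CHF 3,403,204.70.
The quoted forward undervalues NZD, so borrow NZD, convert to CHF at spot, deposit the CHF at 0.84%, and buy NZD forward at 0.38760 to cover the loan.
Profit = 3,403,204.70 − 3,337,519.13 = CHF 65,686.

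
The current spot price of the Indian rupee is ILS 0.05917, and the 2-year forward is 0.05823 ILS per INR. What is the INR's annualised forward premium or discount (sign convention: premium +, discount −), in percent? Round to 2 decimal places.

-0.79%

T = 2 years.
Period premium: (0.05823 − 0.05917)/0.05917 = -0.0158864.
Per annum: -0.0158864 / 2 = -0.007943 = -0.79%.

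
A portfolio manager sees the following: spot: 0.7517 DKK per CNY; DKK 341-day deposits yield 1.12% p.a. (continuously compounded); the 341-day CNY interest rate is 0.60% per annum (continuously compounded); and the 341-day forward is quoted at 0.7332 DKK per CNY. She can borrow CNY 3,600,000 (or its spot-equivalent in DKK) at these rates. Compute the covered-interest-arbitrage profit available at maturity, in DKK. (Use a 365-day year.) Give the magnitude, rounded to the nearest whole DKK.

DKK 80,227

T = 341/365 years.
Keep in CNY, deliver into the forward: 3,600,000·1.00562122·0.7332 = DKK 2,654,357.32.
Swap to DKK now, deposit: 3,600,000·0.7517·1.010518496 = DKK 2,734,584.31.
The quoted forward undervalues CNY, so borrow CNY, convert to DKK at spot, deposit the DKK at 1.12%, and buy CNY forward at 0.7332 to cover the loan.
The gap between the two covered legs is DKK 80,227.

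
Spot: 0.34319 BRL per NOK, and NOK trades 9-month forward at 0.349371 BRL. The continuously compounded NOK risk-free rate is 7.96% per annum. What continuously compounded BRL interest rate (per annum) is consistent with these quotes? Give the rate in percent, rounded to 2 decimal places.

T = 9/12 years.
F/S = 0.349371/0.34319 = 1.0180104 = (growth of BRL) / (growth of NOK).
NOK growth factor: e^(0.0796×9/12) = 1.061518.
So the BRL growth factor = 1.0806364.
r = ln(1.0806364)/(9/12) = 0.103400 → 10.34%.

10.34%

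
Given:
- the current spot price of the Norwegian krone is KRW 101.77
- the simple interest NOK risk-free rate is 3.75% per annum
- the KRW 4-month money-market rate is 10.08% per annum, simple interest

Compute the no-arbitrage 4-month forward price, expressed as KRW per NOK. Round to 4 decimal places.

T = 4/12 years.
KRW growth factor: 1 + 0.1008×4/12 = 1.033600.
NOK growth factor: 1 + 0.0375×4/12 = 1.012500.
So F = 101.77 × 1.033600 / 1.012500 = 103.890837 (KRW/NOK).

103.8908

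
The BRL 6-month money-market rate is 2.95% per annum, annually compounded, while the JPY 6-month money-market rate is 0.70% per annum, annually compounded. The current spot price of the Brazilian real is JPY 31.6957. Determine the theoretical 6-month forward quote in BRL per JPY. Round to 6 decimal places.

0.031901

T = 6/12 years.
JPY growth factor: (1 + 0.0070)^(6/12) = 1.0034939.
Growth of 1 BRL over T: (1 + 0.0295)^(6/12) = 1.0146428.
CIP: F = S · (grow JPY)/(grow BRL) = 31.6957 × 1.0034939/1.0146428 = 31.34743 JPY per BRL.
Quoted the other way: 1/31.34743 = 0.031901 BRL per JPY.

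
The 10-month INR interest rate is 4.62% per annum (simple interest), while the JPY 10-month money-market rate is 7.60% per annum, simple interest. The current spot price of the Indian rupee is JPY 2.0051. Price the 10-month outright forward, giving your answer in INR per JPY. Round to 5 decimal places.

0.48708

T = 10/12 years.
JPY accumulates by 1 + 0.0760×10/12 = 1.0633333.
INR accumulates by 1 + 0.0462×10/12 = 1.038500.
Forward (JPY per INR) = 2.0051 × 1.0633333 / 1.038500 = 2.053047.
Quoted the other way: 1/2.053047 = 0.48708 INR per JPY.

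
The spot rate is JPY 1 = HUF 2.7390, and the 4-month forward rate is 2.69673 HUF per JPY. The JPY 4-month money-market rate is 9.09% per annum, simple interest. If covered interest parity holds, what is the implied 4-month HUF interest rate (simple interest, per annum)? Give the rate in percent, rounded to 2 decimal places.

T = 4/12 years.
By CIP, F/S equals the HUF-to-JPY growth ratio: 2.69673/2.739 = 0.9845674.
JPY growth factor: 1 + 0.0909×4/12 = 1.030300.
Hence g_HUF = 1.0143998.
r = (1.0143998 − 1)/(4/12) = 0.043199 → 4.32%.

4.32%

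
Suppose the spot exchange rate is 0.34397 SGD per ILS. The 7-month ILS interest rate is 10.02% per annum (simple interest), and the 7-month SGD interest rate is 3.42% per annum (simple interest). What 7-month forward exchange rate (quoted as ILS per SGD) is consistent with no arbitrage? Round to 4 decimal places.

3.0170

T = 7/12 years.
Growth of 1 SGD over T: 1 + 0.0342×7/12 = 1.019950.
Growth of 1 ILS over T: 1 + 0.1002×7/12 = 1.058450.
So F = 0.34397 × 1.019950 / 1.058450 = 0.3314585 (SGD/ILS).
Quoted the other way: 1/0.3314585 = 3.0170 ILS per SGD.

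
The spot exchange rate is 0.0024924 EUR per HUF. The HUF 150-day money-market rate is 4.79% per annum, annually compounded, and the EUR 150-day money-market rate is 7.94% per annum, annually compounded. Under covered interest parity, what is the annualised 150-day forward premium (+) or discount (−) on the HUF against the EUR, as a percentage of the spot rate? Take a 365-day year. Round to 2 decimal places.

+2.98%

T = 150/365 years.
No-arbitrage forward: 0.0024924 × 1.0318976 / 1.0194141 = 0.0025229213 EUR/HUF.
(F − S)/S ÷ T = (0.0025229213 − 0.0024924)/0.0024924/(150/365) = 0.029798 → 2.98%.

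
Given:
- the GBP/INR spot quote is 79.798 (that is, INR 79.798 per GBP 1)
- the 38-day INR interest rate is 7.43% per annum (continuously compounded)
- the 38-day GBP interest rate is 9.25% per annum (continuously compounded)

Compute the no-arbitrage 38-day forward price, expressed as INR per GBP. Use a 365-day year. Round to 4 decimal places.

T = 38/365 years.
Growth of 1 INR over T: e^(0.0743×38/365) = 1.00776534.
GBP accumulates by e^(0.0925×38/365) = 1.00967666.
So F = 79.798 × 1.00776534 / 1.00967666 = 79.646942 (INR/GBP).

79.6469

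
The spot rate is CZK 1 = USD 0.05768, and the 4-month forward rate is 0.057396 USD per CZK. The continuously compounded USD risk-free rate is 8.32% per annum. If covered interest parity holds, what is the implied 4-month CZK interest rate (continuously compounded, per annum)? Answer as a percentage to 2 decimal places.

T = 4/12 years.
By CIP, F/S equals the USD-to-CZK growth ratio: 0.057396/0.05768 = 0.9950763.
USD growth factor: e^(0.0832×4/12) = 1.0281215.
Hence g_CZK = 1.0332087.
r = ln(1.0332087)/(4/12) = 0.098008 → 9.80%.

9.80%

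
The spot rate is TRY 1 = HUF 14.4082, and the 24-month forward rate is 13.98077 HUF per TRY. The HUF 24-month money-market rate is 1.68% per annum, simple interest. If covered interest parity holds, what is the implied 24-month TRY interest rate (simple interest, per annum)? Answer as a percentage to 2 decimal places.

3.26%

T = 2 years.
CIP gives F = S · g_HUF/g_TRY, so g_HUF/g_TRY = 13.98077/14.4082 = 0.9703343.
HUF growth factor: 1 + 0.0168×2 = 1.033600.
So the TRY growth factor = 1.0651999.
(1.0651999 − 1)/T = 0.032600, i.e. 3.26%.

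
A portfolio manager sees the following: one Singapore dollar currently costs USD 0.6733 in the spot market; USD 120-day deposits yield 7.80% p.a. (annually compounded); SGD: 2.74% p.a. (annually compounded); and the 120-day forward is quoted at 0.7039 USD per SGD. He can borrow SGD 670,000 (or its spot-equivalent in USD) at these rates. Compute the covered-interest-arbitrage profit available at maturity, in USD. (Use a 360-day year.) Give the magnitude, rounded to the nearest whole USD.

T = 120/360 years.
Invest the SGD and cover forward: 670,000 × 1.00905116 × 0.7039 = USD 475,881.64.
Convert at spot and invest in USD: 670,000 × 0.6733 × 1.02535185 = USD 462,547.50.
The quoted forward overvalues SGD, so borrow USD, buy SGD at spot, deposit the SGD at 2.74%, and sell the proceeds forward at 0.7039.
Profit = 475,881.64 − 462,547.50 = USD 13,334.

USD 13,334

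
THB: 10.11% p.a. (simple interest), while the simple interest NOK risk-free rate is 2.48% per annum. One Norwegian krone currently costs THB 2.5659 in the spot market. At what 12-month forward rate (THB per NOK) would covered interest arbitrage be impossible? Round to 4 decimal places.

2.7569

T = 1 year.
THB growth factor: 1 + 0.1011×1 = 1.101100.
Growth of 1 NOK over T: 1 + 0.0248×1 = 1.024800.
CIP: F = S · (grow THB)/(grow NOK) = 2.5659 × 1.101100/1.024800 = 2.756940 THB per NOK.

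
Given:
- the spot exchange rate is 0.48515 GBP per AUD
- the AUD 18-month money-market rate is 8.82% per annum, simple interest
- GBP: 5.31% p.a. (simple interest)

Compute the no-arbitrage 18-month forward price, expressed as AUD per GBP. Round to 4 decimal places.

2.1617

T = 18/12 years.
GBP accumulates by 1 + 0.0531×18/12 = 1.079650.
Growth of 1 AUD over T: 1 + 0.0882×18/12 = 1.132300.
Forward (GBP per AUD) = 0.48515 × 1.079650 / 1.132300 = 0.4625914.
Quoted the other way: 1/0.4625914 = 2.1617 AUD per GBP.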